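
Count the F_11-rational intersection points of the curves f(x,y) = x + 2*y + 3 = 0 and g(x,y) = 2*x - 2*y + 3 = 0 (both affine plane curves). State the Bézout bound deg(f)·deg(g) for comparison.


Common zeros: {(9, 5)}; count = 1; Bézout bound = 1.

deg(f) = 1, deg(g) = 1, so Bézout bound = 1.
Scan x ∈ F_11. For each x, list the y ∈ F_11 with f(x, y) ≡ 0 and those with g(x, y) ≡ 0 (mod 11); the common zeros in that column are the intersection.
  x = 0: f ≡ 0 at y ∈ {4}; g ≡ 0 at y ∈ {7}; common: ∅.
  x = 1: f ≡ 0 at y ∈ {9}; g ≡ 0 at y ∈ {8}; common: ∅.
  x = 2: f ≡ 0 at y ∈ {3}; g ≡ 0 at y ∈ {9}; common: ∅.
  x = 3: f ≡ 0 at y ∈ {8}; g ≡ 0 at y ∈ {10}; common: ∅.
  x = 4: f ≡ 0 at y ∈ {2}; g ≡ 0 at y ∈ {0}; common: ∅.
  x = 5: f ≡ 0 at y ∈ {7}; g ≡ 0 at y ∈ {1}; common: ∅.
  x = 6: f ≡ 0 at y ∈ {1}; g ≡ 0 at y ∈ {2}; common: ∅.
  x = 7: f ≡ 0 at y ∈ {6}; g ≡ 0 at y ∈ {3}; common: ∅.
  x = 8: f ≡ 0 at y ∈ {0}; g ≡ 0 at y ∈ {4}; common: ∅.
  x = 9: f ≡ 0 at y ∈ {5}; g ≡ 0 at y ∈ {5}; common: {5}.
  x = 10: f ≡ 0 at y ∈ {10}; g ≡ 0 at y ∈ {6}; common: ∅.
Collecting: common zeros = {(9, 5)}, so the count is 1.
Comparison with the Bézout bound: 1 ≤ 1 = deg(f)·deg(g), as expected for curves with no common component (the bound is attained).


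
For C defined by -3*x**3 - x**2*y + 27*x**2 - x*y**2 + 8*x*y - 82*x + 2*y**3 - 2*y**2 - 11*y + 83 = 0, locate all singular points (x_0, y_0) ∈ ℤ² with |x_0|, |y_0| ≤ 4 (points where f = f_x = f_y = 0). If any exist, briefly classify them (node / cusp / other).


Singular points: {(3, 1)}; classification: node.

Compute partial derivatives:
  f_x = -9*x**2 - 2*x*y + 54*x - y**2 + 8*y - 82.
  f_y = -x**2 - 2*x*y + 8*x + 6*y**2 - 4*y - 11.
Scan x_0 ∈ {−4, ..., 4}. For each x_0, f_y(x_0, y) is a polynomial in y; find its integer roots y ∈ {−4, ..., 4}, then test f_x and f at those candidates.
  x = -4: f_y(-4, y) = 6*y**2 + 4*y - 59; no integer root y with |y| ≤ 4.
  x = -3: f_y(-3, y) = 6*y**2 + 2*y - 44; no integer root y with |y| ≤ 4.
  x = -2: f_y(-2, y) = 6*y**2 - 31; no integer root y with |y| ≤ 4.
  x = -1: f_y(-1, y) = 6*y**2 - 2*y - 20; vanishes at y ∈ {2}. (-1, 2): f_x = -129 ≠ 0.
  x = 0: f_y(0, y) = 6*y**2 - 4*y - 11; no integer root y with |y| ≤ 4.
  x = 1: f_y(1, y) = 6*y**2 - 6*y - 4; no integer root y with |y| ≤ 4.
  x = 2: f_y(2, y) = 6*y**2 - 8*y + 1; no integer root y with |y| ≤ 4.
  x = 3: f_y(3, y) = 6*y**2 - 10*y + 4; vanishes at y ∈ {1}. (3, 1): f_x = 0, f = 0 — SINGULAR.
  x = 4: f_y(4, y) = 6*y**2 - 12*y + 5; no integer root y with |y| ≤ 4.
Only singular point on the grid: (3, 1).
Classify: substitute x = 3 + u, y = 1 + v and expand: f = -3*u**3 - u**2*v - u**2 - u*v**2 + 2*v**3 + v**2.
No constant or linear terms (consistent with a singular point). Quadratic part: -u**2 + v**2. Cubic part: -3*u**3 - u**2*v - u*v**2 + 2*v**3.
The quadratic part v**2 - u**2 = (v − u)(v + u) splits into two distinct linear factors, so there are two distinct tangent lines y − 1 = ±(x − 3) — this is a node (ordinary double point).
Classification: node.


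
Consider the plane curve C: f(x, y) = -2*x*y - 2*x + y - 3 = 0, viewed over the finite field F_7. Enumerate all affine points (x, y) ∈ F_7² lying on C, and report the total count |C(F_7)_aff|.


Affine F_7-points: {(0, 3), (1, 2), (2, 0), (3, 1), (5, 4), (6, 5)}; count = 6.

For each of the 49 pairs (x, y) ∈ F_7², evaluate f(x, y) mod 7. Record the zeros.
  x = 0: [0↦4, 1↦5, 2↦6, 3↦0, 4↦1, 5↦2, 6↦3]  zeros at y ∈ {3}
  x = 1: [0↦2, 1↦1, 2↦0, 3↦6, 4↦5, 5↦4, 6↦3]  zeros at y ∈ {2}
  x = 2: [0↦0, 1↦4, 2↦1, 3↦5, 4↦2, 5↦6, 6↦3]  zeros at y ∈ {0}
  x = 3: [0↦5, 1↦0, 2↦2, 3↦4, 4↦6, 5↦1, 6↦3]  zeros at y ∈ {1}
  x = 4: [0↦3, 1↦3, 2↦3, 3↦3, 4↦3, 5↦3, 6↦3]  zeros at y ∈ ∅
  x = 5: [0↦1, 1↦6, 2↦4, 3↦2, 4↦0, 5↦5, 6↦3]  zeros at y ∈ {4}
  x = 6: [0↦6, 1↦2, 2↦5, 3↦1, 4↦4, 5↦0, 6↦3]  zeros at y ∈ {5}
Collecting zeros: affine points = {(0, 3), (1, 2), (2, 0), (3, 1), (5, 4), (6, 5)}.
Total count |C(F_7)_aff| = 6.


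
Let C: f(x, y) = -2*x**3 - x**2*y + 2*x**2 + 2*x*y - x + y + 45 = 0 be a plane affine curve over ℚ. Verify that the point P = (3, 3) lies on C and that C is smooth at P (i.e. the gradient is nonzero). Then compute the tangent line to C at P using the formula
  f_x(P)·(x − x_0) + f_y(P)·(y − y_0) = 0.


Tangent line at P: -55*x - 2*y + 171 = 0.

Step 1: f(3, 3) = 0, so P lies on C.
Step 2: partial derivatives
  f_x(x, y) = -6*x**2 - 2*x*y + 4*x + 2*y - 1, f_y(x, y) = -x**2 + 2*x + 1.
  f_x(P) = -55, f_y(P) = -2 (gradient nonzero, so P is smooth).
Step 3: tangent line at P: -55·(x − 3) + -2·(y − 3) = 0.
Expanding: -55*x - 2*y + 171 = 0.


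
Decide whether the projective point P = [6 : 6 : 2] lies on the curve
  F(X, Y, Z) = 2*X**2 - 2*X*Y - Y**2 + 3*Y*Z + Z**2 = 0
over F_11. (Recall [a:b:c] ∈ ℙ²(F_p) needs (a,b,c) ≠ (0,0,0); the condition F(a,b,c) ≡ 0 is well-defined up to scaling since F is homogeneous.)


F(6,6,2) ≡ 4 (mod 11); P is NOT on the curve.

Evaluate F(6, 6, 2) term-by-term (mod 11).
  2*X**2 ↦ 2·36·1·1 = 72
  -2*X*Y ↦ -2·6·6·1 = -72
  -Y**2 ↦ -1·1·36·1 = -36
  3*Y*Z ↦ 3·1·6·2 = 36
  Z**2 ↦ 1·1·1·4 = 4
Sum: F(6, 6, 2) = (72) + (-72) + (-36) + (36) + (4) = 4.
Reducing mod 11: 4 ≡ 4 (mod 11).
Since F(a, b, c) ≡ 4 ≠ 0 (mod 11), P does NOT lie on the curve.


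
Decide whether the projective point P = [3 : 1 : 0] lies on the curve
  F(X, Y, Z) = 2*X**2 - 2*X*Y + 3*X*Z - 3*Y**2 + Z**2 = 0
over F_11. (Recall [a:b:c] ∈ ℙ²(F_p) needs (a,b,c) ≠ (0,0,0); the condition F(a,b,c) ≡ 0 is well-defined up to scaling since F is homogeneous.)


F(3,1,0) ≡ 9 (mod 11); P is NOT on the curve.

Evaluate F(3, 1, 0) term-by-term (mod 11).
  2*X**2 ↦ 2·9·1·1 = 18
  -2*X*Y ↦ -2·3·1·1 = -6
  3*X*Z ↦ 3·3·1·0 = 0
  -3*Y**2 ↦ -3·1·1·1 = -3
  Z**2 ↦ 1·1·1·0 = 0
Sum: F(3, 1, 0) = (18) + (-6) + (0) + (-3) + (0) = 9.
Reducing mod 11: 9 ≡ 9 (mod 11).
Since F(a, b, c) ≡ 9 ≠ 0 (mod 11), P does NOT lie on the curve.


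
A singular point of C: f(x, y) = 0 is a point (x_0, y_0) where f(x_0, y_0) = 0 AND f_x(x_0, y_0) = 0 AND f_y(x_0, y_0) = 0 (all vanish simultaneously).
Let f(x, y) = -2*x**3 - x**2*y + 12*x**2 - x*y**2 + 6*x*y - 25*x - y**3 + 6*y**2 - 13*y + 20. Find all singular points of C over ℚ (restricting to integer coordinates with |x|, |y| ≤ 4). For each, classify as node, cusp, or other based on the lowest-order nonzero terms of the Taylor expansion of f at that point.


Singular points: {(2, 1)}; classification: node.

Compute partial derivatives:
  f_x = -6*x**2 - 2*x*y + 24*x - y**2 + 6*y - 25.
  f_y = -x**2 - 2*x*y + 6*x - 3*y**2 + 12*y - 13.
Scan x_0 ∈ {−4, ..., 4}. For each x_0, f_y(x_0, y) is a polynomial in y; find its integer roots y ∈ {−4, ..., 4}, then test f_x and f at those candidates.
  x = -4: f_y(-4, y) = -3*y**2 + 20*y - 53; no integer root y with |y| ≤ 4.
  x = -3: f_y(-3, y) = -3*y**2 + 18*y - 40; no integer root y with |y| ≤ 4.
  x = -2: f_y(-2, y) = -3*y**2 + 16*y - 29; no integer root y with |y| ≤ 4.
  x = -1: f_y(-1, y) = -3*y**2 + 14*y - 20; no integer root y with |y| ≤ 4.
  x = 0: f_y(0, y) = -3*y**2 + 12*y - 13; no integer root y with |y| ≤ 4.
  x = 1: f_y(1, y) = -3*y**2 + 10*y - 8; vanishes at y ∈ {2}. (1, 2): f_x = -3 ≠ 0.
  x = 2: f_y(2, y) = -3*y**2 + 8*y - 5; vanishes at y ∈ {1}. (2, 1): f_x = 0, f = 0 — SINGULAR.
  x = 3: f_y(3, y) = -3*y**2 + 6*y - 4; no integer root y with |y| ≤ 4.
  x = 4: f_y(4, y) = -3*y**2 + 4*y - 5; no integer root y with |y| ≤ 4.
Only singular point on the grid: (2, 1).
Classify: substitute x = 2 + u, y = 1 + v and expand: f = -2*u**3 - u**2*v - u**2 - u*v**2 - v**3 + v**2.
No constant or linear terms (consistent with a singular point). Quadratic part: -u**2 + v**2. Cubic part: -2*u**3 - u**2*v - u*v**2 - v**3.
The quadratic part v**2 - u**2 = (v − u)(v + u) splits into two distinct linear factors, so there are two distinct tangent lines y − 1 = ±(x − 2) — this is a node (ordinary double point).
Classification: node.


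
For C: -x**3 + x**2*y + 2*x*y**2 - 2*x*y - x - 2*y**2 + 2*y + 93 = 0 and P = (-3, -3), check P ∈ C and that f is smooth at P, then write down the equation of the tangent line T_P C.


Tangent line at P: 14*x + 65*y + 237 = 0.

Step 1: f(-3, -3) = 0, so P lies on C.
Step 2: partial derivatives
  f_x(x, y) = -3*x**2 + 2*x*y + 2*y**2 - 2*y - 1, f_y(x, y) = x**2 + 4*x*y - 2*x - 4*y + 2.
  f_x(P) = 14, f_y(P) = 65 (gradient nonzero, so P is smooth).
Step 3: tangent line at P: 14·(x − -3) + 65·(y − -3) = 0.
Expanding: 14*x + 65*y + 237 = 0.


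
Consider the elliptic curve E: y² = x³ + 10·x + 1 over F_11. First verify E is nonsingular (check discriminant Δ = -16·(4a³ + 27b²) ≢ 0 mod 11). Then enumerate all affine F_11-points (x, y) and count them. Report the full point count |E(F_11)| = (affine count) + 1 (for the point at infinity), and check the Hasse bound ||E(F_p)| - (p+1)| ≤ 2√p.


Affine points = {(0, 1), (0, 10), (1, 1), (1, 10), (3, 5), (3, 6), (5, 0), (10, 1), (10, 10)}; affine count = 9; |E(F_11)| = 10.

Discriminant check: Δ ∝ 4a³ + 27b² = 4·10³ + 27·1² = 4·1000 + 27·1 ≡ 1 (mod 11). Nonzero ⇒ E is nonsingular.
For each x ∈ F_11, compute rhs = x³ + 10·x + 1 mod 11, then count y ∈ F_11 with y² ≡ rhs.
  x = 0: rhs = 1, matching y values: 1, 10 (2 points).
  x = 1: rhs = 1, matching y values: 1, 10 (2 points).
  x = 2: rhs = 7, matching y values: none (0 points).
  x = 3: rhs = 3, matching y values: 5, 6 (2 points).
  x = 4: rhs = 6, matching y values: none (0 points).
  x = 5: rhs = 0, matching y values: 0 (1 points).
  x = 6: rhs = 2, matching y values: none (0 points).
  x = 7: rhs = 7, matching y values: none (0 points).
  x = 8: rhs = 10, matching y values: none (0 points).
  x = 9: rhs = 6, matching y values: none (0 points).
  x = 10: rhs = 1, matching y values: 1, 10 (2 points).
Total affine count: 9.
Full point count |E(F_11)| = 9 + 1 = 10.
Hasse bound: |10 − (11+1)| = |-2| = 2 ≤ 2√11 ≈ 6.6332 ✓.


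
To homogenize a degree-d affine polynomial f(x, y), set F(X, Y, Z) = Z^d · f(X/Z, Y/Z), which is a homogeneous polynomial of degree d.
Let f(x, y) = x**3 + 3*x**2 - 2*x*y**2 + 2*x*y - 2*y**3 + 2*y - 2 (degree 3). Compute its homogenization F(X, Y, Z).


F(X, Y, Z) = X**3 + 3*X**2*Z - 2*X*Y**2 + 2*X*Y*Z - 2*Y**3 + 2*Y*Z**2 - 2*Z**3

deg(f) = 3.
Substitute x = X/Z, y = Y/Z into f, then multiply by Z^3.
  monomial 1·x^3·y^0 ↦ 1·X^3·Y^0·Z^0.
  monomial 3·x^2·y^0 ↦ 3·X^2·Y^0·Z^1.
  monomial -2·x^1·y^2 ↦ -2·X^1·Y^2·Z^0.
  monomial 2·x^1·y^1 ↦ 2·X^1·Y^1·Z^1.
  monomial -2·x^0·y^3 ↦ -2·X^0·Y^3·Z^0.
  monomial 2·x^0·y^1 ↦ 2·X^0·Y^1·Z^2.
  monomial -2·x^0·y^0 ↦ -2·X^0·Y^0·Z^3.
Collecting: F(X, Y, Z) = X**3 + 3*X**2*Z - 2*X*Y**2 + 2*X*Y*Z - 2*Y**3 + 2*Y*Z**2 - 2*Z**3.


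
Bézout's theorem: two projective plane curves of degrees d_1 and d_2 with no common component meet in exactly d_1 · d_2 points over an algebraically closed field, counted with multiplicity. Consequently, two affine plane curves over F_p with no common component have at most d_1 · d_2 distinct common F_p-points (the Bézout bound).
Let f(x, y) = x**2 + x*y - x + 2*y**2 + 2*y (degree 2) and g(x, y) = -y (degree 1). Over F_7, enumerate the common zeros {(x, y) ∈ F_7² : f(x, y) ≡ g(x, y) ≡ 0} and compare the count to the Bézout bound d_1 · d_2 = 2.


Common zeros: {(0, 0), (1, 0)}; count = 2; Bézout bound = 2.

deg(f) = 2, deg(g) = 1, so Bézout bound = 2.
Scan x ∈ F_7. For each x, list the y ∈ F_7 with f(x, y) ≡ 0 and those with g(x, y) ≡ 0 (mod 7); the common zeros in that column are the intersection.
  x = 0: f ≡ 0 at y ∈ {0, 6}; g ≡ 0 at y ∈ {0}; common: {0}.
  x = 1: f ≡ 0 at y ∈ {0, 2}; g ≡ 0 at y ∈ {0}; common: {0}.
  x = 2: f ≡ 0 at y ∈ {6}; g ≡ 0 at y ∈ {0}; common: ∅.
  x = 3: f ≡ 0 at y ∈ ∅; g ≡ 0 at y ∈ {0}; common: ∅.
  x = 4: f ≡ 0 at y ∈ ∅; g ≡ 0 at y ∈ {0}; common: ∅.
  x = 5: f ≡ 0 at y ∈ {2, 5}; g ≡ 0 at y ∈ {0}; common: ∅.
  x = 6: f ≡ 0 at y ∈ ∅; g ≡ 0 at y ∈ {0}; common: ∅.
Collecting: common zeros = {(0, 0), (1, 0)}, so the count is 2.
Comparison with the Bézout bound: 2 ≤ 2 = deg(f)·deg(g), as expected for curves with no common component (the bound is attained).


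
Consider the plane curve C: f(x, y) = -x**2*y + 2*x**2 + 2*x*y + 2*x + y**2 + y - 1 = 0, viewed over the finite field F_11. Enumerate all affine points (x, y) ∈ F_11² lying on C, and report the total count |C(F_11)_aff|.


Affine F_11-points: {(0, 3), (0, 7), (1, 2), (1, 7), (2, 0), (2, 10), (3, 1), (4, 1), (4, 6), (5, 6), (5, 8), (8, 0), (8, 3), (9, 8), (9, 10)}; count = 15.

For each of the 121 pairs (x, y) ∈ F_11², evaluate f(x, y) mod 11. Record the zeros.
  x = 0: [0↦10, 1↦1, 2↦5, 3↦0, 4↦8, 5↦7, 6↦8, 7↦0, 8↦5, 9↦1, 10↦10]  zeros at y ∈ {3, 7}
  x = 1: [0↦3, 1↦6, 2↦0, 3↦7, 4↦5, 5↦5, 6↦7, 7↦0, 8↦6, 9↦3, 10↦2]  zeros at y ∈ {2, 7}
  x = 2: [0↦0, 1↦2, 2↦6, 3↦1, 4↦9, 5↦8, 6↦9, 7↦1, 8↦6, 9↦2, 10↦0]  zeros at y ∈ {0, 10}
  x = 3: [0↦1, 1↦0, 2↦1, 3↦4, 4↦9, 5↦5, 6↦3, 7↦3, 8↦5, 9↦9, 10↦4]  zeros at y ∈ {1}
  x = 4: [0↦6, 1↦0, 2↦7, 3↦5, 4↦5, 5↦7, 6↦0, 7↦6, 8↦3, 9↦2, 10↦3]  zeros at y ∈ {1, 6}
  x = 5: [0↦4, 1↦2, 2↦2, 3↦4, 4↦8, 5↦3, 6↦0, 7↦10, 8↦0, 9↦3, 10↦8]  zeros at y ∈ {6, 8}
  x = 6: [0↦6, 1↦6, 2↦8, 3↦1, 4↦7, 5↦4, 6↦3, 7↦4, 8↦7, 9↦1, 10↦8]  zeros at y ∈ ∅
  x = 7: [0↦1, 1↦1, 2↦3, 3↦7, 4↦2, 5↦10, 6↦9, 7↦10, 8↦2, 9↦7, 10↦3]  zeros at y ∈ ∅
  x = 8: [0↦0, 1↦9, 2↦9, 3↦0, 4↦4, 5↦10, 6↦7, 7↦6, 8↦7, 9↦10, 10↦4]  zeros at y ∈ {0, 3}
  x = 9: [0↦3, 1↦8, 2↦4, 3↦2, 4↦2, 5↦4, 6↦8, 7↦3, 8↦0, 9↦10, 10↦0]  zeros at y ∈ {8, 10}
  x = 10: [0↦10, 1↦9, 2↦10, 3↦2, 4↦7, 5↦3, 6↦1, 7↦1, 8↦3, 9↦7, 10↦2]  zeros at y ∈ ∅
Collecting zeros: affine points = {(0, 3), (0, 7), (1, 2), (1, 7), (2, 0), (2, 10), (3, 1), (4, 1), (4, 6), (5, 6), (5, 8), (8, 0), (8, 3), (9, 8), (9, 10)}.
Total count |C(F_11)_aff| = 15.


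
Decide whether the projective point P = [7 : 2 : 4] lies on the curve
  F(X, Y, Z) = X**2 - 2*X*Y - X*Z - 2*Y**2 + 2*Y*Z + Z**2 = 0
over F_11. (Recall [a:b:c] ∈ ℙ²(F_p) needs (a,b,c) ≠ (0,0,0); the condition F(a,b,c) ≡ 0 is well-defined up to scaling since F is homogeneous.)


F(7,2,4) ≡ 6 (mod 11); P is NOT on the curve.

Evaluate F(7, 2, 4) term-by-term (mod 11).
  X**2 ↦ 1·49·1·1 = 49
  -2*X*Y ↦ -2·7·2·1 = -28
  -X*Z ↦ -1·7·1·4 = -28
  -2*Y**2 ↦ -2·1·4·1 = -8
  2*Y*Z ↦ 2·1·2·4 = 16
  Z**2 ↦ 1·1·1·16 = 16
Sum: F(7, 2, 4) = (49) + (-28) + (-28) + (-8) + (16) + (16) = 17.
Reducing mod 11: 17 ≡ 6 (mod 11).
Since F(a, b, c) ≡ 6 ≠ 0 (mod 11), P does NOT lie on the curve.


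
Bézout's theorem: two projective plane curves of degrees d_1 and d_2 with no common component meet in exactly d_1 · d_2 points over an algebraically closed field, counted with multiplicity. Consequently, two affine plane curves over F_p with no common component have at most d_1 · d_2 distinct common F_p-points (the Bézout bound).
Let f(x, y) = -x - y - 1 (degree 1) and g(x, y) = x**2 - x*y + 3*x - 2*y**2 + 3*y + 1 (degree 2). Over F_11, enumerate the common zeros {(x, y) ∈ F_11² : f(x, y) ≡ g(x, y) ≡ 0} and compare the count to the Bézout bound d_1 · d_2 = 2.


Common zeros: {(6, 4)}; count = 1; Bézout bound = 2.

deg(f) = 1, deg(g) = 2, so Bézout bound = 2.
Scan x ∈ F_11. For each x, list the y ∈ F_11 with f(x, y) ≡ 0 and those with g(x, y) ≡ 0 (mod 11); the common zeros in that column are the intersection.
  x = 0: f ≡ 0 at y ∈ {10}; g ≡ 0 at y ∈ ∅; common: ∅.
  x = 1: f ≡ 0 at y ∈ {9}; g ≡ 0 at y ∈ {6}; common: ∅.
  x = 2: f ≡ 0 at y ∈ {8}; g ≡ 0 at y ∈ {0, 6}; common: ∅.
  x = 3: f ≡ 0 at y ∈ {7}; g ≡ 0 at y ∈ {2, 9}; common: ∅.
  x = 4: f ≡ 0 at y ∈ {6}; g ≡ 0 at y ∈ ∅; common: ∅.
  x = 5: f ≡ 0 at y ∈ {5}; g ≡ 0 at y ∈ ∅; common: ∅.
  x = 6: f ≡ 0 at y ∈ {4}; g ≡ 0 at y ∈ {0, 4}; common: {4}.
  x = 7: f ≡ 0 at y ∈ {3}; g ≡ 0 at y ∈ {2, 7}; common: ∅.
  x = 8: f ≡ 0 at y ∈ {2}; g ≡ 0 at y ∈ {7}; common: ∅.
  x = 9: f ≡ 0 at y ∈ {1}; g ≡ 0 at y ∈ ∅; common: ∅.
  x = 10: f ≡ 0 at y ∈ {0}; g ≡ 0 at y ∈ ∅; common: ∅.
Collecting: common zeros = {(6, 4)}, so the count is 1.
Comparison with the Bézout bound: 1 ≤ 2 = deg(f)·deg(g), as expected for curves with no common component (the affine F_11-count falls short of the bound because intersections may lie at infinity, over extension fields, or carry multiplicity).


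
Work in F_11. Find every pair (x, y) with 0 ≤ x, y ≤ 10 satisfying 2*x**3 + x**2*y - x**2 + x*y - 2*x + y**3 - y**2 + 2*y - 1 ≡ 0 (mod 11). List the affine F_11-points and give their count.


Affine F_11-points: {(0, 4), (1, 9), (3, 10), (4, 3), (7, 3), (7, 4), (7, 5), (8, 4), (9, 6), (10, 1), (10, 3), (10, 8)}; count = 12.

For each of the 121 pairs (x, y) ∈ F_11², evaluate f(x, y) mod 11. Record the zeros.
  x = 0: [0↦10, 1↦1, 2↦7, 3↦1, 4↦0, 5↦10, 6↦4, 7↦10, 8↦1, 9↦5, 10↦6]  zeros at y ∈ {4}
  x = 1: [0↦9, 1↦2, 2↦10, 3↦6, 4↦7, 5↦8, 6↦4, 7↦1, 8↦5, 9↦0, 10↦3]  zeros at y ∈ {9}
  x = 2: [0↦7, 1↦4, 2↦5, 3↦5, 4↦10, 5↦4, 6↦4, 7↦5, 8↦2, 9↦1, 10↦8]  zeros at y ∈ ∅
  x = 3: [0↦5, 1↦8, 2↦4, 3↦10, 4↦10, 5↦10, 6↦5, 7↦1, 8↦4, 9↦9, 10↦0]  zeros at y ∈ {10}
  x = 4: [0↦4, 1↦4, 2↦8, 3↦0, 4↦8, 5↦5, 6↦8, 7↦1, 8↦1, 9↦3, 10↦2]  zeros at y ∈ {3}
  x = 5: [0↦5, 1↦4, 2↦7, 3↦9, 4↦5, 5↦1, 6↦3, 7↦6, 8↦5, 9↦6, 10↦4]  zeros at y ∈ ∅
  x = 6: [0↦9, 1↦9, 2↦2, 3↦5, 4↦2, 5↦10, 6↦2, 7↦6, 8↦6, 9↦8, 10↦7]  zeros at y ∈ ∅
  x = 7: [0↦6, 1↦9, 2↦5, 3↦0, 4↦0, 5↦0, 6↦6, 7↦2, 8↦5, 9↦10, 10↦1]  zeros at y ∈ {3, 4, 5}
  x = 8: [0↦8, 1↦5, 2↦6, 3↦6, 4↦0, 5↦5, 6↦5, 7↦6, 8↦3, 9↦2, 10↦9]  zeros at y ∈ {4}
  x = 9: [0↦5, 1↦9, 2↦6, 3↦2, 4↦3, 5↦4, 6↦0, 7↦8, 8↦1, 9↦7, 10↦10]  zeros at y ∈ {6}
  x = 10: [0↦9, 1↦0, 2↦6, 3↦0, 4↦10, 5↦9, 6↦3, 7↦9, 8↦0, 9↦4, 10↦5]  zeros at y ∈ {1, 3, 8}
Collecting zeros: affine points = {(0, 4), (1, 9), (3, 10), (4, 3), (7, 3), (7, 4), (7, 5), (8, 4), (9, 6), (10, 1), (10, 3), (10, 8)}.
Total count |C(F_11)_aff| = 12.


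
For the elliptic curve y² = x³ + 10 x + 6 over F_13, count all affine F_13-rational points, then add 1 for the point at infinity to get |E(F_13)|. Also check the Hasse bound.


Affine points = {(1, 2), (1, 11), (5, 5), (5, 8), (6, 3), (6, 10), (7, 4), (7, 9), (8, 0), (10, 1), (10, 12), (11, 2), (11, 11)}; affine count = 13; |E(F_13)| = 14.

Discriminant check: Δ ∝ 4a³ + 27b² = 4·10³ + 27·6² = 4·1000 + 27·36 ≡ 6 (mod 13). Nonzero ⇒ E is nonsingular.
For each x ∈ F_13, compute rhs = x³ + 10·x + 6 mod 13, then count y ∈ F_13 with y² ≡ rhs.
  x = 0: rhs = 6, matching y values: none (0 points).
  x = 1: rhs = 4, matching y values: 2, 11 (2 points).
  x = 2: rhs = 8, matching y values: none (0 points).
  x = 3: rhs = 11, matching y values: none (0 points).
  x = 4: rhs = 6, matching y values: none (0 points).
  x = 5: rhs = 12, matching y values: 5, 8 (2 points).
  x = 6: rhs = 9, matching y values: 3, 10 (2 points).
  x = 7: rhs = 3, matching y values: 4, 9 (2 points).
  x = 8: rhs = 0, matching y values: 0 (1 points).
  x = 9: rhs = 6, matching y values: none (0 points).
  x = 10: rhs = 1, matching y values: 1, 12 (2 points).
  x = 11: rhs = 4, matching y values: 2, 11 (2 points).
  x = 12: rhs = 8, matching y values: none (0 points).
Total affine count: 13.
Full point count |E(F_13)| = 13 + 1 = 14.
Hasse bound: |14 − (13+1)| = |0| = 0 ≤ 2√13 ≈ 7.2111 ✓.


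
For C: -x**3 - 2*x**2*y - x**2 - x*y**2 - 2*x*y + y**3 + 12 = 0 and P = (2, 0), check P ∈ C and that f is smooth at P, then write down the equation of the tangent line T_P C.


Tangent line at P: -16*x - 12*y + 32 = 0.

Step 1: f(2, 0) = 0, so P lies on C.
Step 2: partial derivatives
  f_x(x, y) = -3*x**2 - 4*x*y - 2*x - y**2 - 2*y, f_y(x, y) = -2*x**2 - 2*x*y - 2*x + 3*y**2.
  f_x(P) = -16, f_y(P) = -12 (gradient nonzero, so P is smooth).
Step 3: tangent line at P: -16·(x − 2) + -12·(y − 0) = 0.
Expanding: -16*x - 12*y + 32 = 0.


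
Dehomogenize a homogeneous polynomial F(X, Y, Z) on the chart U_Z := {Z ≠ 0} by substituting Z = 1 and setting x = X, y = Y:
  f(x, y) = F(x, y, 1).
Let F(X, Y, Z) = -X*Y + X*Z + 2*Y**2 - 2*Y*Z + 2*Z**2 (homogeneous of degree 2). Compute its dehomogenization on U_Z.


f(x, y) = -x*y + x + 2*y**2 - 2*y + 2

On U_Z we set Z = 1. Each monomial c·X^i·Y^j·Z^k in F becomes c·x^i·y^j·1^k = c·x^i·y^j.
Substituting Z = 1: F(X, Y, 1) = -x*y + x + 2*y**2 - 2*y + 2.
Note: deg(f) ≤ deg(F) = 2; strict inequality happens when F is divisible by Z (lost terms).


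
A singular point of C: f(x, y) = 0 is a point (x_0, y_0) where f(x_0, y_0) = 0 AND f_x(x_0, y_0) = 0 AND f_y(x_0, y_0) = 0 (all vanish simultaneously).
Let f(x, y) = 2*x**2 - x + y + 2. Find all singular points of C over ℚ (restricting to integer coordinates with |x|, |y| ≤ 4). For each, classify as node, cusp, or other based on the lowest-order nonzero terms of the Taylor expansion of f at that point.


No singular points in the scanned grid; C is smooth there.

Compute partial derivatives:
  f_x = 4*x - 1.
  f_y = 1.
f_y = 1 is a nonzero constant, so f_y never vanishes: no point (x, y) can satisfy f = f_x = f_y = 0. In particular no (x, y) ∈ {−4, ..., 4}² is singular; the curve is smooth.


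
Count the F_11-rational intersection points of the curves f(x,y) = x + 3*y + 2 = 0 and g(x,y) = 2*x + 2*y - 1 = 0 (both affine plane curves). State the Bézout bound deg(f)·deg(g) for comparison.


Common zeros: {(10, 7)}; count = 1; Bézout bound = 1.

deg(f) = 1, deg(g) = 1, so Bézout bound = 1.
Scan x ∈ F_11. For each x, list the y ∈ F_11 with f(x, y) ≡ 0 and those with g(x, y) ≡ 0 (mod 11); the common zeros in that column are the intersection.
  x = 0: f ≡ 0 at y ∈ {3}; g ≡ 0 at y ∈ {6}; common: ∅.
  x = 1: f ≡ 0 at y ∈ {10}; g ≡ 0 at y ∈ {5}; common: ∅.
  x = 2: f ≡ 0 at y ∈ {6}; g ≡ 0 at y ∈ {4}; common: ∅.
  x = 3: f ≡ 0 at y ∈ {2}; g ≡ 0 at y ∈ {3}; common: ∅.
  x = 4: f ≡ 0 at y ∈ {9}; g ≡ 0 at y ∈ {2}; common: ∅.
  x = 5: f ≡ 0 at y ∈ {5}; g ≡ 0 at y ∈ {1}; common: ∅.
  x = 6: f ≡ 0 at y ∈ {1}; g ≡ 0 at y ∈ {0}; common: ∅.
  x = 7: f ≡ 0 at y ∈ {8}; g ≡ 0 at y ∈ {10}; common: ∅.
  x = 8: f ≡ 0 at y ∈ {4}; g ≡ 0 at y ∈ {9}; common: ∅.
  x = 9: f ≡ 0 at y ∈ {0}; g ≡ 0 at y ∈ {8}; common: ∅.
  x = 10: f ≡ 0 at y ∈ {7}; g ≡ 0 at y ∈ {7}; common: {7}.
Collecting: common zeros = {(10, 7)}, so the count is 1.
Comparison with the Bézout bound: 1 ≤ 1 = deg(f)·deg(g), as expected for curves with no common component (the bound is attained).


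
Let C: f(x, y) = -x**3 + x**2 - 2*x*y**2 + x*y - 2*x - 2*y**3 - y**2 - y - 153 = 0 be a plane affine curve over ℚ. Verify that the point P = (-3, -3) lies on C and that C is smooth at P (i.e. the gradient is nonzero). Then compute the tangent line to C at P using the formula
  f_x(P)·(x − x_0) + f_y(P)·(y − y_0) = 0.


Tangent line at P: -56*x - 88*y - 432 = 0.

Step 1: f(-3, -3) = 0, so P lies on C.
Step 2: partial derivatives
  f_x(x, y) = -3*x**2 + 2*x - 2*y**2 + y - 2, f_y(x, y) = -4*x*y + x - 6*y**2 - 2*y - 1.
  f_x(P) = -56, f_y(P) = -88 (gradient nonzero, so P is smooth).
Step 3: tangent line at P: -56·(x − -3) + -88·(y − -3) = 0.
Expanding: -56*x - 88*y - 432 = 0.


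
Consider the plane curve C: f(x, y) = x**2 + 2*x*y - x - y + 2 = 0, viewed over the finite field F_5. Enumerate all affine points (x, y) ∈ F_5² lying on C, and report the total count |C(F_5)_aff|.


Affine F_5-points: {(0, 2), (1, 3), (2, 2), (4, 3)}; count = 4.

For each of the 25 pairs (x, y) ∈ F_5², evaluate f(x, y) mod 5. Record the zeros.
  x = 0: [0↦2, 1↦1, 2↦0, 3↦4, 4↦3]  zeros at y ∈ {2}
  x = 1: [0↦2, 1↦3, 2↦4, 3↦0, 4↦1]  zeros at y ∈ {3}
  x = 2: [0↦4, 1↦2, 2↦0, 3↦3, 4↦1]  zeros at y ∈ {2}
  x = 3: [0↦3, 1↦3, 2↦3, 3↦3, 4↦3]  zeros at y ∈ ∅
  x = 4: [0↦4, 1↦1, 2↦3, 3↦0, 4↦2]  zeros at y ∈ {3}
Collecting zeros: affine points = {(0, 2), (1, 3), (2, 2), (4, 3)}.
Total count |C(F_5)_aff| = 4.


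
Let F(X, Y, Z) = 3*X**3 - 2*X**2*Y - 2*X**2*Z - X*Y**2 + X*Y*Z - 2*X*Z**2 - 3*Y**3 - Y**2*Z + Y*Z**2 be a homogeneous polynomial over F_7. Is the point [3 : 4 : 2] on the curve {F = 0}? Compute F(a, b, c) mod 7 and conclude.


F(3,4,2) ≡ 4 (mod 7); P is NOT on the curve.

Evaluate F(3, 4, 2) term-by-term (mod 7).
  3*X**3 ↦ 3·27·1·1 = 81
  -2*X**2*Y ↦ -2·9·4·1 = -72
  -2*X**2*Z ↦ -2·9·1·2 = -36
  -X*Y**2 ↦ -1·3·16·1 = -48
  X*Y*Z ↦ 1·3·4·2 = 24
  -2*X*Z**2 ↦ -2·3·1·4 = -24
  -3*Y**3 ↦ -3·1·64·1 = -192
  -Y**2*Z ↦ -1·1·16·2 = -32
  Y*Z**2 ↦ 1·1·4·4 = 16
Sum: F(3, 4, 2) = (81) + (-72) + (-36) + (-48) + (24) + (-24) + (-192) + (-32) + (16) = -283.
Reducing mod 7: -283 ≡ 4 (mod 7).
Since F(a, b, c) ≡ 4 ≠ 0 (mod 7), P does NOT lie on the curve.


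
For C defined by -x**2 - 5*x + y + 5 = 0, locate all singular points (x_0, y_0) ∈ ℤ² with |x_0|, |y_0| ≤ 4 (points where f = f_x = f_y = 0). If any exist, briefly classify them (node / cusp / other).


No singular points in the scanned grid; C is smooth there.

Compute partial derivatives:
  f_x = -2*x - 5.
  f_y = 1.
f_y = 1 is a nonzero constant, so f_y never vanishes: no point (x, y) can satisfy f = f_x = f_y = 0. In particular no (x, y) ∈ {−4, ..., 4}² is singular; the curve is smooth.


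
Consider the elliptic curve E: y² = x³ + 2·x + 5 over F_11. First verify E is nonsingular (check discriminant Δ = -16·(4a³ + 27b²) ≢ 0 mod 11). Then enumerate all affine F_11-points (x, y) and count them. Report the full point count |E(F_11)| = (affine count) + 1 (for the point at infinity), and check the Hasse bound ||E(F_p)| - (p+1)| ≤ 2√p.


Affine points = {(0, 4), (0, 7), (3, 4), (3, 7), (4, 0), (8, 4), (8, 7), (9, 2), (9, 9)}; affine count = 9; |E(F_11)| = 10.

Discriminant check: Δ ∝ 4a³ + 27b² = 4·2³ + 27·5² = 4·8 + 27·25 ≡ 3 (mod 11). Nonzero ⇒ E is nonsingular.
For each x ∈ F_11, compute rhs = x³ + 2·x + 5 mod 11, then count y ∈ F_11 with y² ≡ rhs.
  x = 0: rhs = 5, matching y values: 4, 7 (2 points).
  x = 1: rhs = 8, matching y values: none (0 points).
  x = 2: rhs = 6, matching y values: none (0 points).
  x = 3: rhs = 5, matching y values: 4, 7 (2 points).
  x = 4: rhs = 0, matching y values: 0 (1 points).
  x = 5: rhs = 8, matching y values: none (0 points).
  x = 6: rhs = 2, matching y values: none (0 points).
  x = 7: rhs = 10, matching y values: none (0 points).
  x = 8: rhs = 5, matching y values: 4, 7 (2 points).
  x = 9: rhs = 4, matching y values: 2, 9 (2 points).
  x = 10: rhs = 2, matching y values: none (0 points).
Total affine count: 9.
Full point count |E(F_11)| = 9 + 1 = 10.
Hasse bound: |10 − (11+1)| = |-2| = 2 ≤ 2√11 ≈ 6.6332 ✓.


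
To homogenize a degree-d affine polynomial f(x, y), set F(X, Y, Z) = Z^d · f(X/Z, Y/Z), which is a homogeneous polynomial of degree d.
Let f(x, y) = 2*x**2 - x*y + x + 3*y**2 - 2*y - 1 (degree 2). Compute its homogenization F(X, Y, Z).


F(X, Y, Z) = 2*X**2 - X*Y + X*Z + 3*Y**2 - 2*Y*Z - Z**2

deg(f) = 2.
Substitute x = X/Z, y = Y/Z into f, then multiply by Z^2.
  monomial 2·x^2·y^0 ↦ 2·X^2·Y^0·Z^0.
  monomial -1·x^1·y^1 ↦ -1·X^1·Y^1·Z^0.
  monomial 1·x^1·y^0 ↦ 1·X^1·Y^0·Z^1.
  monomial 3·x^0·y^2 ↦ 3·X^0·Y^2·Z^0.
  monomial -2·x^0·y^1 ↦ -2·X^0·Y^1·Z^1.
  monomial -1·x^0·y^0 ↦ -1·X^0·Y^0·Z^2.
Collecting: F(X, Y, Z) = 2*X**2 - X*Y + X*Z + 3*Y**2 - 2*Y*Z - Z**2.


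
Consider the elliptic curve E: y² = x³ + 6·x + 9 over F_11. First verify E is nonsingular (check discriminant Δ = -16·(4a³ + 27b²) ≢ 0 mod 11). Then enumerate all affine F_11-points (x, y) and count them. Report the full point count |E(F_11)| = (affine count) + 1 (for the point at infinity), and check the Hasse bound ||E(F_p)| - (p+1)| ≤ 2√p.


Affine points = {(0, 3), (0, 8), (1, 4), (1, 7), (4, 3), (4, 8), (7, 3), (7, 8), (9, 0)}; affine count = 9; |E(F_11)| = 10.

Discriminant check: Δ ∝ 4a³ + 27b² = 4·6³ + 27·9² = 4·216 + 27·81 ≡ 4 (mod 11). Nonzero ⇒ E is nonsingular.
For each x ∈ F_11, compute rhs = x³ + 6·x + 9 mod 11, then count y ∈ F_11 with y² ≡ rhs.
  x = 0: rhs = 9, matching y values: 3, 8 (2 points).
  x = 1: rhs = 5, matching y values: 4, 7 (2 points).
  x = 2: rhs = 7, matching y values: none (0 points).
  x = 3: rhs = 10, matching y values: none (0 points).
  x = 4: rhs = 9, matching y values: 3, 8 (2 points).
  x = 5: rhs = 10, matching y values: none (0 points).
  x = 6: rhs = 8, matching y values: none (0 points).
  x = 7: rhs = 9, matching y values: 3, 8 (2 points).
  x = 8: rhs = 8, matching y values: none (0 points).
  x = 9: rhs = 0, matching y values: 0 (1 points).
  x = 10: rhs = 2, matching y values: none (0 points).
Total affine count: 9.
Full point count |E(F_11)| = 9 + 1 = 10.
Hasse bound: |10 − (11+1)| = |-2| = 2 ≤ 2√11 ≈ 6.6332 ✓.


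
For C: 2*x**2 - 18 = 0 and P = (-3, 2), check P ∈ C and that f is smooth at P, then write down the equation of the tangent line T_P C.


Tangent line at P: -12*x - 36 = 0.

Step 1: f(-3, 2) = 0, so P lies on C.
Step 2: partial derivatives
  f_x(x, y) = 4*x, f_y(x, y) = 0.
  f_x(P) = -12, f_y(P) = 0 (gradient nonzero, so P is smooth).
Step 3: tangent line at P: -12·(x − -3) + 0·(y − 2) = 0.
Expanding: -12*x - 36 = 0.


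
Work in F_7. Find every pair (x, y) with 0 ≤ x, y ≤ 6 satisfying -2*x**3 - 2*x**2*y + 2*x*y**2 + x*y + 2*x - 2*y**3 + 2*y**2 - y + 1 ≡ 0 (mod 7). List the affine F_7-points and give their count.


Affine F_7-points: {(0, 1), (2, 1), (3, 2), (3, 3), (3, 6), (4, 0), (4, 1), (4, 4), (6, 6)}; count = 9.

For each of the 49 pairs (x, y) ∈ F_7², evaluate f(x, y) mod 7. Record the zeros.
  x = 0: [0↦1, 1↦0, 2↦5, 3↦4, 4↦6, 5↦6, 6↦6]  zeros at y ∈ {1}
  x = 1: [0↦1, 1↦1, 2↦4, 3↦5, 4↦6, 5↦2, 6↦2]  zeros at y ∈ ∅
  x = 2: [0↦3, 1↦0, 2↦4, 3↦3, 4↦6, 5↦1, 6↦4]  zeros at y ∈ {1}
  x = 3: [0↦2, 1↦6, 2↦0, 3↦0, 4↦1, 5↦5, 6↦0]  zeros at y ∈ {2, 3, 6}
  x = 4: [0↦0, 1↦0, 2↦1, 3↦5, 4↦0, 5↦2, 6↦6]  zeros at y ∈ {0, 1, 4}
  x = 5: [0↦6, 1↦5, 2↦2, 3↦6, 4↦5, 5↦1, 6↦3]  zeros at y ∈ ∅
  x = 6: [0↦1, 1↦2, 2↦5, 3↦5, 4↦4, 5↦4, 6↦0]  zeros at y ∈ {6}
Collecting zeros: affine points = {(0, 1), (2, 1), (3, 2), (3, 3), (3, 6), (4, 0), (4, 1), (4, 4), (6, 6)}.
Total count |C(F_7)_aff| = 9.


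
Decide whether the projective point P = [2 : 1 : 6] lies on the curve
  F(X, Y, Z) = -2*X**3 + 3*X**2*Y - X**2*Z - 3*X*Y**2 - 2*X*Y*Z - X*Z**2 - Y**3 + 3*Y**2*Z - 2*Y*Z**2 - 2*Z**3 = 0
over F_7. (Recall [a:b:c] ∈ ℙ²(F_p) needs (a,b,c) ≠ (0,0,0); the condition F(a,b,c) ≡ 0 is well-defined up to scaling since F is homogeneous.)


F(2,1,6) ≡ 6 (mod 7); P is NOT on the curve.

Evaluate F(2, 1, 6) term-by-term (mod 7).
  -2*X**3 ↦ -2·8·1·1 = -16
  3*X**2*Y ↦ 3·4·1·1 = 12
  -X**2*Z ↦ -1·4·1·6 = -24
  -3*X*Y**2 ↦ -3·2·1·1 = -6
  -2*X*Y*Z ↦ -2·2·1·6 = -24
  -X*Z**2 ↦ -1·2·1·36 = -72
  -Y**3 ↦ -1·1·1·1 = -1
  3*Y**2*Z ↦ 3·1·1·6 = 18
  -2*Y*Z**2 ↦ -2·1·1·36 = -72
  -2*Z**3 ↦ -2·1·1·216 = -432
Sum: F(2, 1, 6) = (-16) + (12) + (-24) + (-6) + (-24) + (-72) + (-1) + (18) + (-72) + (-432) = -617.
Reducing mod 7: -617 ≡ 6 (mod 7).
Since F(a, b, c) ≡ 6 ≠ 0 (mod 7), P does NOT lie on the curve.


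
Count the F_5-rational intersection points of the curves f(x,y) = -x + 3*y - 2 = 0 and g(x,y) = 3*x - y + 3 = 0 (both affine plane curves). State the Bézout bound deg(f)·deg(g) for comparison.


Common zeros: {(1, 1)}; count = 1; Bézout bound = 1.

deg(f) = 1, deg(g) = 1, so Bézout bound = 1.
Scan x ∈ F_5. For each x, list the y ∈ F_5 with f(x, y) ≡ 0 and those with g(x, y) ≡ 0 (mod 5); the common zeros in that column are the intersection.
  x = 0: f ≡ 0 at y ∈ {4}; g ≡ 0 at y ∈ {3}; common: ∅.
  x = 1: f ≡ 0 at y ∈ {1}; g ≡ 0 at y ∈ {1}; common: {1}.
  x = 2: f ≡ 0 at y ∈ {3}; g ≡ 0 at y ∈ {4}; common: ∅.
  x = 3: f ≡ 0 at y ∈ {0}; g ≡ 0 at y ∈ {2}; common: ∅.
  x = 4: f ≡ 0 at y ∈ {2}; g ≡ 0 at y ∈ {0}; common: ∅.
Collecting: common zeros = {(1, 1)}, so the count is 1.
Comparison with the Bézout bound: 1 ≤ 1 = deg(f)·deg(g), as expected for curves with no common component (the bound is attained).


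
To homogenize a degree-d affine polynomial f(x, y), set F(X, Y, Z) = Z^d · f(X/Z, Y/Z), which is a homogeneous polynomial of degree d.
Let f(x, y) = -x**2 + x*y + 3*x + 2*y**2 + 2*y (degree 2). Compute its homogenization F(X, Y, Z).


F(X, Y, Z) = -X**2 + X*Y + 3*X*Z + 2*Y**2 + 2*Y*Z

deg(f) = 2.
Substitute x = X/Z, y = Y/Z into f, then multiply by Z^2.
  monomial -1·x^2·y^0 ↦ -1·X^2·Y^0·Z^0.
  monomial 1·x^1·y^1 ↦ 1·X^1·Y^1·Z^0.
  monomial 3·x^1·y^0 ↦ 3·X^1·Y^0·Z^1.
  monomial 2·x^0·y^2 ↦ 2·X^0·Y^2·Z^0.
  monomial 2·x^0·y^1 ↦ 2·X^0·Y^1·Z^1.
Collecting: F(X, Y, Z) = -X**2 + X*Y + 3*X*Z + 2*Y**2 + 2*Y*Z.


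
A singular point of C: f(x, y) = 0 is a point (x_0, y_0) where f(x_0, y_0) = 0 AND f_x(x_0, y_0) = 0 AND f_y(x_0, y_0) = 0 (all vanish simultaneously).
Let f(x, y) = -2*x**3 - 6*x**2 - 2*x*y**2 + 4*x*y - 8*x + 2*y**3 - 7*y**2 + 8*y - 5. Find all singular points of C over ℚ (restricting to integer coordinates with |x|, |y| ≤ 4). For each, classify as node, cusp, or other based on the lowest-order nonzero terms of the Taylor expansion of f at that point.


Singular points: {(-1, 1)}; classification: cusp.

Compute partial derivatives:
  f_x = -6*x**2 - 12*x - 2*y**2 + 4*y - 8.
  f_y = -4*x*y + 4*x + 6*y**2 - 14*y + 8.
Scan x_0 ∈ {−4, ..., 4}. For each x_0, f_y(x_0, y) is a polynomial in y; find its integer roots y ∈ {−4, ..., 4}, then test f_x and f at those candidates.
  x = -4: f_y(-4, y) = 6*y**2 + 2*y - 8; vanishes at y ∈ {1}. (-4, 1): f_x = -54 ≠ 0.
  x = -3: f_y(-3, y) = 6*y**2 - 2*y - 4; vanishes at y ∈ {1}. (-3, 1): f_x = -24 ≠ 0.
  x = -2: f_y(-2, y) = 6*y**2 - 6*y; vanishes at y ∈ {0, 1}. (-2, 0): f_x = -8 ≠ 0; (-2, 1): f_x = -6 ≠ 0.
  x = -1: f_y(-1, y) = 6*y**2 - 10*y + 4; vanishes at y ∈ {1}. (-1, 1): f_x = 0, f = 0 — SINGULAR.
  x = 0: f_y(0, y) = 6*y**2 - 14*y + 8; vanishes at y ∈ {1}. (0, 1): f_x = -6 ≠ 0.
  x = 1: f_y(1, y) = 6*y**2 - 18*y + 12; vanishes at y ∈ {1, 2}. (1, 1): f_x = -24 ≠ 0; (1, 2): f_x = -26 ≠ 0.
  x = 2: f_y(2, y) = 6*y**2 - 22*y + 16; vanishes at y ∈ {1}. (2, 1): f_x = -54 ≠ 0.
  x = 3: f_y(3, y) = 6*y**2 - 26*y + 20; vanishes at y ∈ {1}. (3, 1): f_x = -96 ≠ 0.
  x = 4: f_y(4, y) = 6*y**2 - 30*y + 24; vanishes at y ∈ {1, 4}. (4, 1): f_x = -150 ≠ 0; (4, 4): f_x = -168 ≠ 0.
Only singular point on the grid: (-1, 1).
Classify: substitute x = -1 + u, y = 1 + v and expand: f = -2*u**3 - 2*u*v**2 + 2*v**3 + v**2.
No constant or linear terms (consistent with a singular point). Quadratic part: v**2. Cubic part: -2*u**3 - 2*u*v**2 + 2*v**3.
The quadratic part v**2 is a perfect square, so there is a single (double) tangent line v = 0, i.e. y = 1. Restricting the cubic part to that line (v = 0) leaves -2*u**3 ≠ 0, so f is not divisible by v and the branch is v² ≈ 2*u**3 to lowest order — this is a cusp.
Classification: cusp.


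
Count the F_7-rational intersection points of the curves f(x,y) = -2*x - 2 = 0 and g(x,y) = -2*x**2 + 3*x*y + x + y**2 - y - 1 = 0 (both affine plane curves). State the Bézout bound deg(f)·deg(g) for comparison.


Common zeros: {(6, 1), (6, 3)}; count = 2; Bézout bound = 2.

deg(f) = 1, deg(g) = 2, so Bézout bound = 2.
Scan x ∈ F_7. For each x, list the y ∈ F_7 with f(x, y) ≡ 0 and those with g(x, y) ≡ 0 (mod 7); the common zeros in that column are the intersection.
  x = 0: f ≡ 0 at y ∈ ∅; g ≡ 0 at y ∈ ∅; common: ∅.
  x = 1: f ≡ 0 at y ∈ ∅; g ≡ 0 at y ∈ ∅; common: ∅.
  x = 2: f ≡ 0 at y ∈ ∅; g ≡ 0 at y ∈ {0, 2}; common: ∅.
  x = 3: f ≡ 0 at y ∈ ∅; g ≡ 0 at y ∈ {1, 5}; common: ∅.
  x = 4: f ≡ 0 at y ∈ ∅; g ≡ 0 at y ∈ ∅; common: ∅.
  x = 5: f ≡ 0 at y ∈ ∅; g ≡ 0 at y ∈ {2, 5}; common: ∅.
  x = 6: f ≡ 0 at y ∈ {0, 1, 2, 3, 4, 5, 6}; g ≡ 0 at y ∈ {1, 3}; common: {1, 3}.
Collecting: common zeros = {(6, 1), (6, 3)}, so the count is 2.
Comparison with the Bézout bound: 2 ≤ 2 = deg(f)·deg(g), as expected for curves with no common component (the bound is attained).


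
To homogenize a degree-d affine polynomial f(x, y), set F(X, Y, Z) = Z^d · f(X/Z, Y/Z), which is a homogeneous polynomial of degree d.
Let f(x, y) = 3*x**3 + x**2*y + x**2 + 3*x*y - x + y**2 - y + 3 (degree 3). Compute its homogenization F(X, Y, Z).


F(X, Y, Z) = 3*X**3 + X**2*Y + X**2*Z + 3*X*Y*Z - X*Z**2 + Y**2*Z - Y*Z**2 + 3*Z**3

deg(f) = 3.
Substitute x = X/Z, y = Y/Z into f, then multiply by Z^3.
  monomial 3·x^3·y^0 ↦ 3·X^3·Y^0·Z^0.
  monomial 1·x^2·y^1 ↦ 1·X^2·Y^1·Z^0.
  monomial 1·x^2·y^0 ↦ 1·X^2·Y^0·Z^1.
  monomial 3·x^1·y^1 ↦ 3·X^1·Y^1·Z^1.
  monomial -1·x^1·y^0 ↦ -1·X^1·Y^0·Z^2.
  monomial 1·x^0·y^2 ↦ 1·X^0·Y^2·Z^1.
  monomial -1·x^0·y^1 ↦ -1·X^0·Y^1·Z^2.
  monomial 3·x^0·y^0 ↦ 3·X^0·Y^0·Z^3.
Collecting: F(X, Y, Z) = 3*X**3 + X**2*Y + X**2*Z + 3*X*Y*Z - X*Z**2 + Y**2*Z - Y*Z**2 + 3*Z**3.


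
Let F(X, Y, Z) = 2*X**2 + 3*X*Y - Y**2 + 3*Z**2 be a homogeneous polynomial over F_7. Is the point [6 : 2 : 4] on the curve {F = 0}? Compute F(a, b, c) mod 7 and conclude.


F(6,2,4) ≡ 5 (mod 7); P is NOT on the curve.

Evaluate F(6, 2, 4) term-by-term (mod 7).
  2*X**2 ↦ 2·36·1·1 = 72
  3*X*Y ↦ 3·6·2·1 = 36
  -Y**2 ↦ -1·1·4·1 = -4
  3*Z**2 ↦ 3·1·1·16 = 48
Sum: F(6, 2, 4) = (72) + (36) + (-4) + (48) = 152.
Reducing mod 7: 152 ≡ 5 (mod 7).
Since F(a, b, c) ≡ 5 ≠ 0 (mod 7), P does NOT lie on the curve.


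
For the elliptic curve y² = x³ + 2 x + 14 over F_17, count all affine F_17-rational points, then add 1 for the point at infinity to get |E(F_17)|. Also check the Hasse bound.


Affine points = {(1, 0), (2, 3), (2, 14), (3, 8), (3, 9), (4, 1), (4, 16), (5, 8), (5, 9), (6, 2), (6, 15), (8, 7), (8, 10), (9, 8), (9, 9), (12, 7), (12, 10), (14, 7), (14, 10), (15, 6), (15, 11)}; affine count = 21; |E(F_17)| = 22.

Discriminant check: Δ ∝ 4a³ + 27b² = 4·2³ + 27·14² = 4·8 + 27·196 ≡ 3 (mod 17). Nonzero ⇒ E is nonsingular.
For each x ∈ F_17, compute rhs = x³ + 2·x + 14 mod 17, then count y ∈ F_17 with y² ≡ rhs.
  x = 0: rhs = 14, matching y values: none (0 points).
  x = 1: rhs = 0, matching y values: 0 (1 points).
  x = 2: rhs = 9, matching y values: 3, 14 (2 points).
  x = 3: rhs = 13, matching y values: 8, 9 (2 points).
  x = 4: rhs = 1, matching y values: 1, 16 (2 points).
  x = 5: rhs = 13, matching y values: 8, 9 (2 points).
  x = 6: rhs = 4, matching y values: 2, 15 (2 points).
  x = 7: rhs = 14, matching y values: none (0 points).
  x = 8: rhs = 15, matching y values: 7, 10 (2 points).
  x = 9: rhs = 13, matching y values: 8, 9 (2 points).
  x = 10: rhs = 14, matching y values: none (0 points).
  x = 11: rhs = 7, matching y values: none (0 points).
  x = 12: rhs = 15, matching y values: 7, 10 (2 points).
  x = 13: rhs = 10, matching y values: none (0 points).
  x = 14: rhs = 15, matching y values: 7, 10 (2 points).
  x = 15: rhs = 2, matching y values: 6, 11 (2 points).
  x = 16: rhs = 11, matching y values: none (0 points).
Total affine count: 21.
Full point count |E(F_17)| = 21 + 1 = 22.
Hasse bound: |22 − (17+1)| = |4| = 4 ≤ 2√17 ≈ 8.2462 ✓.
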